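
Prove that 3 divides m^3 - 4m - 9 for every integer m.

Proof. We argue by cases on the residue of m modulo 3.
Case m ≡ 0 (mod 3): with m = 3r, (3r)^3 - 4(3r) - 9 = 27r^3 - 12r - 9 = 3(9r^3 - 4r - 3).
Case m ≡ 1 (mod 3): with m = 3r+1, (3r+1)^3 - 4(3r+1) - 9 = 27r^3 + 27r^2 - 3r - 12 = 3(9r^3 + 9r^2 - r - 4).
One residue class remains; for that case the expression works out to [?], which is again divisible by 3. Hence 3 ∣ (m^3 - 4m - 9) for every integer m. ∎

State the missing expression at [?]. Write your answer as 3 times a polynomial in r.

3(9r^3 + 18r^2 + 8r - 3)

Only m ≡ 2 (mod 3) is unaccounted for. Put m = 3r+2:
(3r+2)^3 - 4(3r+2) - 9 expands to 27r^3 + 54r^2 + 24r - 9,
and factoring out 3 leaves 3(9r^3 + 18r^2 + 8r - 3).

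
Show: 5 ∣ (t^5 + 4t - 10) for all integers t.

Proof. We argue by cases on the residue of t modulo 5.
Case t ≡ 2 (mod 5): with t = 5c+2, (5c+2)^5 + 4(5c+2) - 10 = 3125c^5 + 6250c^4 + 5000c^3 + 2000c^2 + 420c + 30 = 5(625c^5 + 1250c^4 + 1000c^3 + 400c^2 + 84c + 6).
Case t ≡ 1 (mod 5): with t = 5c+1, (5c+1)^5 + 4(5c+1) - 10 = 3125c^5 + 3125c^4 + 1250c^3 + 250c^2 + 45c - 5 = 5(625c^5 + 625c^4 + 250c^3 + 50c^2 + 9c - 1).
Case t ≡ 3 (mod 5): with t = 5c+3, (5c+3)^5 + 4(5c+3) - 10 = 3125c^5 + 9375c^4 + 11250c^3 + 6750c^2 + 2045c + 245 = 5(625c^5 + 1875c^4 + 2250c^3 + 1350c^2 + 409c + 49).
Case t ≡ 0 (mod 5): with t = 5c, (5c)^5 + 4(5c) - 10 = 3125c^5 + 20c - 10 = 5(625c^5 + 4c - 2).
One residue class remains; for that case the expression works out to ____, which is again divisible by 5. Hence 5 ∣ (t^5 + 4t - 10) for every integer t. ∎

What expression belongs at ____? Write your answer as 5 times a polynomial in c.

5(625c^5 + 2500c^4 + 4000c^3 + 3200c^2 + 1284c + 206)

Only t ≡ 4 (mod 5) is unaccounted for. Put t = 5c+4:
(5c+4)^5 + 4(5c+4) - 10 expands to 3125c^5 + 12500c^4 + 20000c^3 + 16000c^2 + 6420c + 1030,
and factoring out 5 leaves 5(625c^5 + 2500c^4 + 4000c^3 + 3200c^2 + 1284c + 206).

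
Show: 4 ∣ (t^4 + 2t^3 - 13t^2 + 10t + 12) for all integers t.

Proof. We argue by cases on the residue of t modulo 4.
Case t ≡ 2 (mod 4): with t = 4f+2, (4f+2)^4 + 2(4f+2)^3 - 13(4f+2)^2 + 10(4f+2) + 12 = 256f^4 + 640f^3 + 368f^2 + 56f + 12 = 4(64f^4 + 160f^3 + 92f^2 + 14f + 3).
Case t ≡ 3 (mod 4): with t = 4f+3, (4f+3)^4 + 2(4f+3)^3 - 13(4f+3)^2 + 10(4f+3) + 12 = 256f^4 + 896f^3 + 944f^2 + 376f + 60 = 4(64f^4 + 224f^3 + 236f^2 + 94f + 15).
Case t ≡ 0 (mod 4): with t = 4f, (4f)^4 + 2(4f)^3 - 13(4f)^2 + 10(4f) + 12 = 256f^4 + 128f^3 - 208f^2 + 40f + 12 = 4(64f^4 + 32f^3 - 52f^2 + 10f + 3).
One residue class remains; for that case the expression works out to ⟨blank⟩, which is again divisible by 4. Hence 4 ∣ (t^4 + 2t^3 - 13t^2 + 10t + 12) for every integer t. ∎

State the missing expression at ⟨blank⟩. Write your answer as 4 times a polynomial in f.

Only t ≡ 1 (mod 4) is unaccounted for. Put t = 4f+1:
(4f+1)^4 + 2(4f+1)^3 - 13(4f+1)^2 + 10(4f+1) + 12 expands to 256f^4 + 384f^3 - 16f^2 - 24f + 12,
and factoring out 4 leaves 4(64f^4 + 96f^3 - 4f^2 - 6f + 3).

4(64f^4 + 96f^3 - 4f^2 - 6f + 3)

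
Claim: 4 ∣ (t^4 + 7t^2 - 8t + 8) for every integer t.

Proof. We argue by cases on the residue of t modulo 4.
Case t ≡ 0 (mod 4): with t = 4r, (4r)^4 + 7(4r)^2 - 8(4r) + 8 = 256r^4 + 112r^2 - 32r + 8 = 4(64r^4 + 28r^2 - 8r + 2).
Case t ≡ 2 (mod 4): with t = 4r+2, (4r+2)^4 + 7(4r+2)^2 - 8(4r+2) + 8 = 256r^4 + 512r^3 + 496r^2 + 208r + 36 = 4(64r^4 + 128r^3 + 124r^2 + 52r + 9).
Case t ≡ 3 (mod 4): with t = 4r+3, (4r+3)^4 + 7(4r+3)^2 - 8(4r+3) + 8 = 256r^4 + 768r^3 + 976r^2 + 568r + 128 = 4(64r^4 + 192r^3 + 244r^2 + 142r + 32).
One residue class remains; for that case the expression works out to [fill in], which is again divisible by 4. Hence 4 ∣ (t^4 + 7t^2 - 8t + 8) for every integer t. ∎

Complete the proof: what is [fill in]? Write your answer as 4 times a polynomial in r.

The residues treated are {0, 2, 3}, so the missing case is t ≡ 1 (mod 4); write t = 4r+1.
Then (4r+1)^4 + 7(4r+1)^2 - 8(4r+1) + 8 = 256r^4 + 256r^3 + 208r^2 + 40r + 8 = 4(64r^4 + 64r^3 + 52r^2 + 10r + 2).

4(64r^4 + 64r^3 + 52r^2 + 10r + 2)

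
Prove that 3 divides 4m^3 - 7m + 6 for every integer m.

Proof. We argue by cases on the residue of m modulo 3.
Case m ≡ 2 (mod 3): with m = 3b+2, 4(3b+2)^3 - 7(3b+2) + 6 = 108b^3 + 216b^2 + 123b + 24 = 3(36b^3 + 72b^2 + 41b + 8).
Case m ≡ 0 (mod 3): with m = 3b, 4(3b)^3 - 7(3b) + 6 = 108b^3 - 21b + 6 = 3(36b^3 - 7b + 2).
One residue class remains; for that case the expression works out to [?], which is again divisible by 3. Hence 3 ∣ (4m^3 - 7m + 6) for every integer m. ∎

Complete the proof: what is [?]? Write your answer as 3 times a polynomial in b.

Only m ≡ 1 (mod 3) is unaccounted for. Put m = 3b+1:
4(3b+1)^3 - 7(3b+1) + 6 expands to 108b^3 + 108b^2 + 15b + 3,
and factoring out 3 leaves 3(36b^3 + 36b^2 + 5b + 1).

3(36b^3 + 36b^2 + 5b + 1)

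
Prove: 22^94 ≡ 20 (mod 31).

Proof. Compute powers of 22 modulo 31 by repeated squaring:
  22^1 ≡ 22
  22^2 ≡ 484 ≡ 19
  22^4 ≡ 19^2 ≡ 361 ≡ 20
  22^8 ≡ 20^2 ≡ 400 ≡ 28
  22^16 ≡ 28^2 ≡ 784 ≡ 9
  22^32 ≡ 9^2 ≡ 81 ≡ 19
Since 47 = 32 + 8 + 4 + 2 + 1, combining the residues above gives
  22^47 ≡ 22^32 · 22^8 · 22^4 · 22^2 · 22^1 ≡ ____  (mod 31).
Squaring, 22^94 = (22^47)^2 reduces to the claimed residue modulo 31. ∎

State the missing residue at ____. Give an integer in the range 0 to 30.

Multiply the listed residues: 19 · 28 · 20 · 19 · 22 = 532 → 10640 → 202160 → 4447520.
Reducing modulo 31: 4447520 = 143468·31 + 12, so 22^47 ≡ 12.

12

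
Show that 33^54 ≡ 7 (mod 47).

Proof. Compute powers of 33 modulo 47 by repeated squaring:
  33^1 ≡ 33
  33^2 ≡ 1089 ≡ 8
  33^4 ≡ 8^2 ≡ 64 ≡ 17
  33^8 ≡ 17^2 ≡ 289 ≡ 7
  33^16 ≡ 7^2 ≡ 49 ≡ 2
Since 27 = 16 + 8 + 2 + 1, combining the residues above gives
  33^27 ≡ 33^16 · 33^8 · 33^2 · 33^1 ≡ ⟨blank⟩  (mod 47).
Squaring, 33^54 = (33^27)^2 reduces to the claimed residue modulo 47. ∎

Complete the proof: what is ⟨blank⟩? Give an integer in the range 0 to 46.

30

33^16 · 33^8 · 33^2 · 33^1 ≡ 2 · 7 · 8 · 33 = 3696.
3696 mod 47 = 30, so 33^27 ≡ 30 (mod 47).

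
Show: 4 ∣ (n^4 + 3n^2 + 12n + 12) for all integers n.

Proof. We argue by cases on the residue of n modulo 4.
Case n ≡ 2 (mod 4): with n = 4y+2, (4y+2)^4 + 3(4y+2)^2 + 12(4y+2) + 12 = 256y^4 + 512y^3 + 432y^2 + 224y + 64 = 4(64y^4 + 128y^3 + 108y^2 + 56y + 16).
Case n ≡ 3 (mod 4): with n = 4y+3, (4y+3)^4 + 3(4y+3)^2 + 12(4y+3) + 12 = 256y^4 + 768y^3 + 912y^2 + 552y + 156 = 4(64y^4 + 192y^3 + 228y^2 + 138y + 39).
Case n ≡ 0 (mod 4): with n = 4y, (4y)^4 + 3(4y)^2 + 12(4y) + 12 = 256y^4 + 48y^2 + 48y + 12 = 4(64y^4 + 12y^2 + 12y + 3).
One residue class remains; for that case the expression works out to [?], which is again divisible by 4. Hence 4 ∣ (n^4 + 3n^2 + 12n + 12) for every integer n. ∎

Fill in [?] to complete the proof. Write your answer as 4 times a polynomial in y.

4(64y^4 + 64y^3 + 36y^2 + 22y + 7)

Only n ≡ 1 (mod 4) is unaccounted for. Put n = 4y+1:
(4y+1)^4 + 3(4y+1)^2 + 12(4y+1) + 12 expands to 256y^4 + 256y^3 + 144y^2 + 88y + 28,
and factoring out 4 leaves 4(64y^4 + 64y^3 + 36y^2 + 22y + 7).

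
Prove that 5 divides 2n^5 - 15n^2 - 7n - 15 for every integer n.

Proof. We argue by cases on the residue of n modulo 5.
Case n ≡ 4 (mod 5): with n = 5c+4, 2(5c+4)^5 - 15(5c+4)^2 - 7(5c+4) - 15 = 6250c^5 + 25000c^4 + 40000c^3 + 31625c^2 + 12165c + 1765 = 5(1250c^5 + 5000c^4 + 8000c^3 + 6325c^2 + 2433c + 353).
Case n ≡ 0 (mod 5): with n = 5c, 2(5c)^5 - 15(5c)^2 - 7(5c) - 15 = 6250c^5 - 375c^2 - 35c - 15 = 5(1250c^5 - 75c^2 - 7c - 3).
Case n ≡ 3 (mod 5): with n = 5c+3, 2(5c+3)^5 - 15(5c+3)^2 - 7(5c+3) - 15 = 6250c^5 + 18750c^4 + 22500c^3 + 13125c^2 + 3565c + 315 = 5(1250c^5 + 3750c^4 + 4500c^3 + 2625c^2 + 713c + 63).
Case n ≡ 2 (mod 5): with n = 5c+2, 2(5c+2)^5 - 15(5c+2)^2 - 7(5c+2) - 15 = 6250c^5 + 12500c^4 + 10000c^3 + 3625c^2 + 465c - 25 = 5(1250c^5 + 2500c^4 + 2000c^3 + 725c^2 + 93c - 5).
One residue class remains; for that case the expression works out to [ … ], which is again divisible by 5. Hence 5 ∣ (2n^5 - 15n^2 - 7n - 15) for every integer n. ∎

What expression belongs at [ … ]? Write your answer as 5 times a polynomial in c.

5(1250c^5 + 1250c^4 + 500c^3 + 25c^2 - 27c - 7)

The residues treated are {4, 0, 3, 2}, so the missing case is n ≡ 1 (mod 5); write n = 5c+1.
Then 2(5c+1)^5 - 15(5c+1)^2 - 7(5c+1) - 15 = 6250c^5 + 6250c^4 + 2500c^3 + 125c^2 - 135c - 35 = 5(1250c^5 + 1250c^4 + 500c^3 + 25c^2 - 27c - 7).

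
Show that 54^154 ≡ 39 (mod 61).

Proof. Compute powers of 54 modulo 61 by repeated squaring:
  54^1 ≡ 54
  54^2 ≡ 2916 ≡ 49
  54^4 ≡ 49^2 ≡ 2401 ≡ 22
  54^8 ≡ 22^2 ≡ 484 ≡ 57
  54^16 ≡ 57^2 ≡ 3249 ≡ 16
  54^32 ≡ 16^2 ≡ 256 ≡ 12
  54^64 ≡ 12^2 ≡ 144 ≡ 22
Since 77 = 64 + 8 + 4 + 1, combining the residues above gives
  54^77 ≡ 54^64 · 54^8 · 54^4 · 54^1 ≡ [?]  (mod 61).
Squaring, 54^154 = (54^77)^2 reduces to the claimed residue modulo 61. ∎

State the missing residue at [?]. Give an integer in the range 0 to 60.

54^64 · 54^8 · 54^4 · 54^1 ≡ 22 · 57 · 22 · 54 = 1489752.
1489752 mod 61 = 10, so 54^77 ≡ 10 (mod 61).

10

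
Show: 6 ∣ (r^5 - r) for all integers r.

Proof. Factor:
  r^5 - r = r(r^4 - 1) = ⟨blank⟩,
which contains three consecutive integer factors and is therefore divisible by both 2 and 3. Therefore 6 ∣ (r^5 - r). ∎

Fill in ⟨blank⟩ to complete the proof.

(r - 1)r(r + 1)(r^2 + 1)

r^4 - 1 = (r^2 - 1)(r^2 + 1), and r^2 - 1 = (r-1)(r+1).
So r(r^4 - 1) = (r - 1)r(r + 1)(r^2 + 1).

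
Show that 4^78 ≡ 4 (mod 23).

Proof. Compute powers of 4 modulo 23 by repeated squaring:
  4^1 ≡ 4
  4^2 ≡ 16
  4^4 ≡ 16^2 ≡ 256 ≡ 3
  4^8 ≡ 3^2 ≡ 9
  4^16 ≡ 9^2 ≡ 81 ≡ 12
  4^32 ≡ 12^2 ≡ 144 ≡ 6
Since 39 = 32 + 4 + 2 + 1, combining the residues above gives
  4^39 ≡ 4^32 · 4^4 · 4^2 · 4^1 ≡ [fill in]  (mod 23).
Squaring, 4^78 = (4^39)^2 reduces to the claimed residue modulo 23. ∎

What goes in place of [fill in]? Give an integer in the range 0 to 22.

2

4^32 · 4^4 · 4^2 · 4^1 ≡ 6 · 3 · 16 · 4 = 1152.
1152 mod 23 = 2, so 4^39 ≡ 2 (mod 23).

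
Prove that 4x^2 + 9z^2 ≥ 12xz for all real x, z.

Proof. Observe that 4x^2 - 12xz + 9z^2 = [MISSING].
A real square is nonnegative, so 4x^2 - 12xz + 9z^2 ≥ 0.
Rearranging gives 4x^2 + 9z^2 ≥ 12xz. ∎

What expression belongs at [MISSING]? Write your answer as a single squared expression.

4x^2 - 12xz + 9z^2 is a perfect-square trinomial: the outer terms are (2x)^2 and (3z)^2, and the cross term is -2·2x·3z.
So 4x^2 - 12xz + 9z^2 = (2x - 3z)^2 ≥ 0.

(2x - 3z)^2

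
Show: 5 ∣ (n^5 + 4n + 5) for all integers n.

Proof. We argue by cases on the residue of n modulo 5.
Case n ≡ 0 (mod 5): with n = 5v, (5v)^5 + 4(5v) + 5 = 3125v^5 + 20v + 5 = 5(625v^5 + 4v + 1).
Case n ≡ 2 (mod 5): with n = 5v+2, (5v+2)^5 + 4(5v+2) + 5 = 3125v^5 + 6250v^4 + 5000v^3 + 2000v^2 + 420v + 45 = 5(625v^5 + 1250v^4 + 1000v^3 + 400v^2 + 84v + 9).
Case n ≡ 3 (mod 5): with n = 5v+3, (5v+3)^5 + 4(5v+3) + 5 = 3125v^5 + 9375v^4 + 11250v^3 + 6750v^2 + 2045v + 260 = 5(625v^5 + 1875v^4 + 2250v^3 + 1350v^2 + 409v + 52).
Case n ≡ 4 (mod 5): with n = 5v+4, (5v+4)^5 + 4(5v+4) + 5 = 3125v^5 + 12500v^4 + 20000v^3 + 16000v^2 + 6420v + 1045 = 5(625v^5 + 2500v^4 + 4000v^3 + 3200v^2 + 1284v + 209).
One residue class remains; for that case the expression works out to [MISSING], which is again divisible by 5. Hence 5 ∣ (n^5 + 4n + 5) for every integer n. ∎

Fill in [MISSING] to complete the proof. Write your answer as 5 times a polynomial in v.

5(625v^5 + 625v^4 + 250v^3 + 50v^2 + 9v + 2)

Only n ≡ 1 (mod 5) is unaccounted for. Put n = 5v+1:
(5v+1)^5 + 4(5v+1) + 5 expands to 3125v^5 + 3125v^4 + 1250v^3 + 250v^2 + 45v + 10,
and factoring out 5 leaves 5(625v^5 + 625v^4 + 250v^3 + 50v^2 + 9v + 2).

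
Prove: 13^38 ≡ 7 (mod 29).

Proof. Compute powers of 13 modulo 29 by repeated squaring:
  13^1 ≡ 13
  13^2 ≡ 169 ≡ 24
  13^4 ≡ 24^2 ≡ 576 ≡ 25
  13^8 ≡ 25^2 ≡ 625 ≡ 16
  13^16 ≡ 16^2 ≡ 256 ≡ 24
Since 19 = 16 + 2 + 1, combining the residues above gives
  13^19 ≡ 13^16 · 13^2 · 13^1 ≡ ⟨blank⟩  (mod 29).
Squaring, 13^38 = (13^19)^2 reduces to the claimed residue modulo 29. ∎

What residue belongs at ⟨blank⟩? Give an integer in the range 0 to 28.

6

Multiply the listed residues: 24 · 24 · 13 = 576 → 7488.
Reducing modulo 29: 7488 = 258·29 + 6, so 13^19 ≡ 6.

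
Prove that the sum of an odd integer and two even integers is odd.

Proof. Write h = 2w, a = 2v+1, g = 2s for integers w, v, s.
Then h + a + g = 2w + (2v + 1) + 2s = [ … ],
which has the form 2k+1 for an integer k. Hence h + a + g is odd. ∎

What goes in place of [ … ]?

2(s + v + w) + 1

Expanding: 2w + (2v + 1) + 2s = 2s + 2v + 2w + 1.
Every term except the constant is even, so this is 2(s + v + w) + 1,
and s + v + w ∈ ℤ gives the required form.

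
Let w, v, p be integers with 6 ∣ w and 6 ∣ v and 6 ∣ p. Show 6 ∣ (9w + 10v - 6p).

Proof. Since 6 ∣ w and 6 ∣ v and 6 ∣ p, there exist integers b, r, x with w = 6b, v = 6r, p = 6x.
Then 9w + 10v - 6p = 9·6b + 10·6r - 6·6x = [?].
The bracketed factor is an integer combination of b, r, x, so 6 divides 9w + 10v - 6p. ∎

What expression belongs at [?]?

Pull the common 6 out of every term: 9·6b + 10·6r - 6·6x = 6(9b + 10r - 6x).
9b + 10r - 6x is an integer, which exhibits the divisibility.

6(9b + 10r - 6x)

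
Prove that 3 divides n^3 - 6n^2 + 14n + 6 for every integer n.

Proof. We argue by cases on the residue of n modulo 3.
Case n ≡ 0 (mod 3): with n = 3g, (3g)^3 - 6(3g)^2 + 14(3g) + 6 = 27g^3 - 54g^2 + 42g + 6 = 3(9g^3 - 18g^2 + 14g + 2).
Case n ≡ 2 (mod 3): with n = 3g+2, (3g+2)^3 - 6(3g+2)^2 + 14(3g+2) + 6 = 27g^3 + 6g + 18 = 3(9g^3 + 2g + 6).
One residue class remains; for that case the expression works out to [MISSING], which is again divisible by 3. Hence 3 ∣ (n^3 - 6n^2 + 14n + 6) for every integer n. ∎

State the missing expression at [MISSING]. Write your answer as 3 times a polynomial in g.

The residues treated are {0, 2}, so the missing case is n ≡ 1 (mod 3); write n = 3g+1.
Then (3g+1)^3 - 6(3g+1)^2 + 14(3g+1) + 6 = 27g^3 - 27g^2 + 15g + 15 = 3(9g^3 - 9g^2 + 5g + 5).

3(9g^3 - 9g^2 + 5g + 5)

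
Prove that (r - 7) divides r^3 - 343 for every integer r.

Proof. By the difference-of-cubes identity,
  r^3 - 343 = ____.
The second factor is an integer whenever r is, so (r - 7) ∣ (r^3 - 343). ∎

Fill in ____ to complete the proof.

Polynomial division of r^3 - 343 by r - 7 leaves remainder 0 and quotient r^2 + 7r + 49.
Hence r^3 - 343 = (r - 7)(r^2 + 7r + 49).

(r - 7)(r^2 + 7r + 49)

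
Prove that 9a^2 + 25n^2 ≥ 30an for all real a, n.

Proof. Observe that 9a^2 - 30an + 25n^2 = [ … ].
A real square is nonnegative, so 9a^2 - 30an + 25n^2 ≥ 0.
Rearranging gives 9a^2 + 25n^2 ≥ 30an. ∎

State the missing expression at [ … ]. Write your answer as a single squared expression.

(3a - 5n)^2

9a^2 - 30an + 25n^2 is a perfect-square trinomial: the outer terms are (3a)^2 and (5n)^2, and the cross term is -2·3a·5n.
So 9a^2 - 30an + 25n^2 = (3a - 5n)^2 ≥ 0.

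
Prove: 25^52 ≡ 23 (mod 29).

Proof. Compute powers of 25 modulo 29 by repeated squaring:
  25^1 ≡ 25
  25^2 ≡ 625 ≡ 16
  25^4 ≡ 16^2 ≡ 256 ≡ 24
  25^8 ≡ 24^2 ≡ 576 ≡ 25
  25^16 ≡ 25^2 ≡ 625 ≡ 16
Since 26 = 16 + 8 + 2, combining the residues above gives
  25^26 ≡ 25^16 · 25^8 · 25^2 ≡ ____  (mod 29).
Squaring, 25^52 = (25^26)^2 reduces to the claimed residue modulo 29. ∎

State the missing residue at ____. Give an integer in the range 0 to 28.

20

25^16 · 25^8 · 25^2 ≡ 16 · 25 · 16 = 6400.
6400 mod 29 = 20, so 25^26 ≡ 20 (mod 29).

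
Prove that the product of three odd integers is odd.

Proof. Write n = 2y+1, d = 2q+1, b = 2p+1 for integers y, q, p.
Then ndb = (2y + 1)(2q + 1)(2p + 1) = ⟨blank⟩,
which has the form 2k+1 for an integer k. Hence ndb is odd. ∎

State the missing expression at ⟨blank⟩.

2(4pqy + 2pq + 2py + p + 2qy + q + y) + 1

(2y + 1)(2q + 1)(2p + 1) = 8pqy + 4pq + 4py + 2p + 4qy + 2q + 2y + 1
= 2(4pqy + 2pq + 2py + p + 2qy + q + y) + 1.
Since 4pqy + 2pq + 2py + p + 2qy + q + y is an integer, the product is of the form 2k+1 for an integer k.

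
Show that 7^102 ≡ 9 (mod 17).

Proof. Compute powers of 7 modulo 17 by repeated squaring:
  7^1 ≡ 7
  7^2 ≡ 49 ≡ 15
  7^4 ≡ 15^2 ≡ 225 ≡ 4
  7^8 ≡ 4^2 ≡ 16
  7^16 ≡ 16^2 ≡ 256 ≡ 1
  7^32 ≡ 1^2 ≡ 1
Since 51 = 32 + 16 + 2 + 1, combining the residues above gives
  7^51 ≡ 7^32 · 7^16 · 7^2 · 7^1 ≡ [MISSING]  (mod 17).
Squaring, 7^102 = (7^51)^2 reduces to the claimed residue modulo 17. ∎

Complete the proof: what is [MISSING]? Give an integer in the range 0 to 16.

7^32 · 7^16 · 7^2 · 7^1 ≡ 1 · 1 · 15 · 7 = 105.
105 mod 17 = 3, so 7^51 ≡ 3 (mod 17).

3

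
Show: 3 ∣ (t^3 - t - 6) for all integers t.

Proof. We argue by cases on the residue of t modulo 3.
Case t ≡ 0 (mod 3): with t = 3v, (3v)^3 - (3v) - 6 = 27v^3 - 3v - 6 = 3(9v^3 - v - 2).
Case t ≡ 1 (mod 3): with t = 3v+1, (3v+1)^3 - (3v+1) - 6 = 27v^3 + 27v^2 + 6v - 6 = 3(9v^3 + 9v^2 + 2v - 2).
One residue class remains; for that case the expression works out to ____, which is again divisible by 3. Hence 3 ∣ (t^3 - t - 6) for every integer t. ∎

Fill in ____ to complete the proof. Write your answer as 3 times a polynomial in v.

3(9v^3 + 18v^2 + 11v)

Only t ≡ 2 (mod 3) is unaccounted for. Put t = 3v+2:
(3v+2)^3 - (3v+2) - 6 expands to 27v^3 + 54v^2 + 33v,
and factoring out 3 leaves 3(9v^3 + 18v^2 + 11v).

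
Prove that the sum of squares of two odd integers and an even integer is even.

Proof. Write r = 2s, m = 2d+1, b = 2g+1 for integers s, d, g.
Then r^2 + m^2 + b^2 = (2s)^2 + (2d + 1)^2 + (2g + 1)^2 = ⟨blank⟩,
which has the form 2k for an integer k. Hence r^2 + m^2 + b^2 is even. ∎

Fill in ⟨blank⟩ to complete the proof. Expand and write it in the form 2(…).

(2s)^2 + (2d + 1)^2 + (2g + 1)^2 = 4d^2 + 4d + 4g^2 + 4g + 4s^2 + 2
= 2(2d^2 + 2d + 2g^2 + 2g + 2s^2 + 1).
Since 2d^2 + 2d + 2g^2 + 2g + 2s^2 + 1 is an integer, the sum of squares is of the form 2k for an integer k.

2(2d^2 + 2d + 2g^2 + 2g + 2s^2 + 1)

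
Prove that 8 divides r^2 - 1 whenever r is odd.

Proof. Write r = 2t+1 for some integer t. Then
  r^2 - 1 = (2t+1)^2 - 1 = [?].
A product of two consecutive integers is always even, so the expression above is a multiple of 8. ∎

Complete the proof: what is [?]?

(2t+1)^2 - 1 = 4t^2 + 4t + 1 - 1 = 4t^2 + 4t = 4t(t+1).
Since t and t+1 are consecutive, t(t+1) is even, and 4·(even) is a multiple of 8.

4t(t + 1)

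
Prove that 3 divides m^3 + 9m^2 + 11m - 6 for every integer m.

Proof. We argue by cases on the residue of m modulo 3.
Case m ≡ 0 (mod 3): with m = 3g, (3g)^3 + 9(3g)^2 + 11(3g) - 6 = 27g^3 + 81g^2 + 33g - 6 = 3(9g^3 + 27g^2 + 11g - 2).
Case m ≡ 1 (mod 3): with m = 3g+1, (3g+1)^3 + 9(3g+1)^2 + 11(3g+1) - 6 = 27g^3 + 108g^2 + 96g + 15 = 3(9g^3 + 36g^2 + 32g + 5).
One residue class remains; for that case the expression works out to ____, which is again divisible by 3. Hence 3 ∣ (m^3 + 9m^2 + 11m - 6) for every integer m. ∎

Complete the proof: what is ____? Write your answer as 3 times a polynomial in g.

Only m ≡ 2 (mod 3) is unaccounted for. Put m = 3g+2:
(3g+2)^3 + 9(3g+2)^2 + 11(3g+2) - 6 expands to 27g^3 + 135g^2 + 177g + 60,
and factoring out 3 leaves 3(9g^3 + 45g^2 + 59g + 20).

3(9g^3 + 45g^2 + 59g + 20)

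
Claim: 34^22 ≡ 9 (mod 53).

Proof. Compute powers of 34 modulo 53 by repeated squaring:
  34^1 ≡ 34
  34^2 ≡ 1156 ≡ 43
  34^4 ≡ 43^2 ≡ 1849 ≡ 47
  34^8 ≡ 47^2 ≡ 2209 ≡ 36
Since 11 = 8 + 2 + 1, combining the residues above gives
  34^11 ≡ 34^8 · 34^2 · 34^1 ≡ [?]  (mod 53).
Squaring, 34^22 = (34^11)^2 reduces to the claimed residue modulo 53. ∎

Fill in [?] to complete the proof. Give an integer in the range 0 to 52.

34^8 · 34^2 · 34^1 ≡ 36 · 43 · 34 = 52632.
52632 mod 53 = 3, so 34^11 ≡ 3 (mod 53).

3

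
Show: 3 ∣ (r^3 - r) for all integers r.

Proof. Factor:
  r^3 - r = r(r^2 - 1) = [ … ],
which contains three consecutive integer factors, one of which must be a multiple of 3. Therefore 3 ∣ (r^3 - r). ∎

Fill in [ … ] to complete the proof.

r(r^2 - 1) = r(r - 1)(r + 1) = (r - 1)r(r + 1).
These three factors are consecutive integers, so their product is divisible by 3.

(r - 1)r(r + 1)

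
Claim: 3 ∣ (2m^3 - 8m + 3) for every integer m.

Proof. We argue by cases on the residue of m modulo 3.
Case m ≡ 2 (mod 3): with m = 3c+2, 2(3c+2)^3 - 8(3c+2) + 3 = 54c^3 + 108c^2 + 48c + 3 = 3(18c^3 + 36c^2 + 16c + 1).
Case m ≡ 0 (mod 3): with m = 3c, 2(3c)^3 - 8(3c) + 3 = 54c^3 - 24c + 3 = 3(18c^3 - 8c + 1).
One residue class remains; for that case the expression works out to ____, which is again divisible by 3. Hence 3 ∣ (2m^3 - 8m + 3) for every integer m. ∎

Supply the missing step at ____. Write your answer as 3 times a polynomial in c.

3(18c^3 + 18c^2 - 2c - 1)

Only m ≡ 1 (mod 3) is unaccounted for. Put m = 3c+1:
2(3c+1)^3 - 8(3c+1) + 3 expands to 54c^3 + 54c^2 - 6c - 3,
and factoring out 3 leaves 3(18c^3 + 18c^2 - 2c - 1).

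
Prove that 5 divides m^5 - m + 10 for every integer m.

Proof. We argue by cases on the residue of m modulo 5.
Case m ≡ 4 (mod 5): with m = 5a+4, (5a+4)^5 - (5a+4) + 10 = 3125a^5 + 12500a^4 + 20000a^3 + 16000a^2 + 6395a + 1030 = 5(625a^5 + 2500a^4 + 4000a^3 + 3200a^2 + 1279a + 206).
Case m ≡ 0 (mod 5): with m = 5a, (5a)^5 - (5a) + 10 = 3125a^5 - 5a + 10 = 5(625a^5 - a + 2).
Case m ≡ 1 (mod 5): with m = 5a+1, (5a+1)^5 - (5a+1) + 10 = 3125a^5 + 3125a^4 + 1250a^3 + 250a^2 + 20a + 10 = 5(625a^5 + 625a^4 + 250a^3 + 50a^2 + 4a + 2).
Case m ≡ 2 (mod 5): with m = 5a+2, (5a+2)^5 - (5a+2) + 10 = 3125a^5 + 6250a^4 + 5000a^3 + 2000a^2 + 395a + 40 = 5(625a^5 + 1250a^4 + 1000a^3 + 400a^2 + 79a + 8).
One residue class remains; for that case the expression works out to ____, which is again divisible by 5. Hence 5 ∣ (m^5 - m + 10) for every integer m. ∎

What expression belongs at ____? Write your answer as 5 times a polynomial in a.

5(625a^5 + 1875a^4 + 2250a^3 + 1350a^2 + 404a + 50)

The residues treated are {4, 0, 1, 2}, so the missing case is m ≡ 3 (mod 5); write m = 5a+3.
Then (5a+3)^5 - (5a+3) + 10 = 3125a^5 + 9375a^4 + 11250a^3 + 6750a^2 + 2020a + 250 = 5(625a^5 + 1875a^4 + 2250a^3 + 1350a^2 + 404a + 50).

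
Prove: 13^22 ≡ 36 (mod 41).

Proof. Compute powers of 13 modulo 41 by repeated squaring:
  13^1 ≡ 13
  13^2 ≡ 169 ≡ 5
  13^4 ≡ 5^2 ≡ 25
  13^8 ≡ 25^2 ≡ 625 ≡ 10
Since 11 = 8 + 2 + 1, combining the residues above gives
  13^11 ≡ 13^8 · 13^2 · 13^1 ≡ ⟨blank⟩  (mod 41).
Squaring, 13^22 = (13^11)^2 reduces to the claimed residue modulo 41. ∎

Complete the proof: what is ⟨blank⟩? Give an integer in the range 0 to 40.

13^8 · 13^2 · 13^1 ≡ 10 · 5 · 13 = 650.
650 mod 41 = 35, so 13^11 ≡ 35 (mod 41).

35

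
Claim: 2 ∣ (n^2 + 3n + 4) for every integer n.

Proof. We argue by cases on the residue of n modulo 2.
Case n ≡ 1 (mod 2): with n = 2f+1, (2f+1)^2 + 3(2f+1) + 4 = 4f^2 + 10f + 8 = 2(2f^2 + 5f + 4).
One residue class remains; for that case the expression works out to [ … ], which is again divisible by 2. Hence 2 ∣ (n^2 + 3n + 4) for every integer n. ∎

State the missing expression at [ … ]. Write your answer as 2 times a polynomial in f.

2(2f^2 + 3f + 2)

Only n ≡ 0 (mod 2) is unaccounted for. Put n = 2f:
(2f)^2 + 3(2f) + 4 expands to 4f^2 + 6f + 4,
and factoring out 2 leaves 2(2f^2 + 3f + 2).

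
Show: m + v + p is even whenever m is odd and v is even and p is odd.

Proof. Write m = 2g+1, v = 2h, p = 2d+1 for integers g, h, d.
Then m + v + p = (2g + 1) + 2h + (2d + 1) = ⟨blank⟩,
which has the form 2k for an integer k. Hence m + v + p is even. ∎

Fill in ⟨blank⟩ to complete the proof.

(2g + 1) + 2h + (2d + 1) = 2d + 2g + 2h + 2
= 2(d + g + h + 1).
Since d + g + h + 1 is an integer, the sum is of the form 2k for an integer k.

2(d + g + h + 1)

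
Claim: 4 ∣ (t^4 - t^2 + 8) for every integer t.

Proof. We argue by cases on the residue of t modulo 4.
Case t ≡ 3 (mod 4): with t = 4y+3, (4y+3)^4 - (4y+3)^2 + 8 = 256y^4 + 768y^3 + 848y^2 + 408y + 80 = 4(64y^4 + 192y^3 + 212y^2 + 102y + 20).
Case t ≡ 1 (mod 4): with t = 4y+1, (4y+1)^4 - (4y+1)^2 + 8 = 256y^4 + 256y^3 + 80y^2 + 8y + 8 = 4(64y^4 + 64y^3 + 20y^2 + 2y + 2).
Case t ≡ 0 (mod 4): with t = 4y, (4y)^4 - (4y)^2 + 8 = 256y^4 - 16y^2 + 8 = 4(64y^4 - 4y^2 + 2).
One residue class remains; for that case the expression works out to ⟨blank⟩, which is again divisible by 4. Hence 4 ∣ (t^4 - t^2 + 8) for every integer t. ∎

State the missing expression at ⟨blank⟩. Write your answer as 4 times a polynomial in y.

The residues treated are {3, 1, 0}, so the missing case is t ≡ 2 (mod 4); write t = 4y+2.
Then (4y+2)^4 - (4y+2)^2 + 8 = 256y^4 + 512y^3 + 368y^2 + 112y + 20 = 4(64y^4 + 128y^3 + 92y^2 + 28y + 5).

4(64y^4 + 128y^3 + 92y^2 + 28y + 5)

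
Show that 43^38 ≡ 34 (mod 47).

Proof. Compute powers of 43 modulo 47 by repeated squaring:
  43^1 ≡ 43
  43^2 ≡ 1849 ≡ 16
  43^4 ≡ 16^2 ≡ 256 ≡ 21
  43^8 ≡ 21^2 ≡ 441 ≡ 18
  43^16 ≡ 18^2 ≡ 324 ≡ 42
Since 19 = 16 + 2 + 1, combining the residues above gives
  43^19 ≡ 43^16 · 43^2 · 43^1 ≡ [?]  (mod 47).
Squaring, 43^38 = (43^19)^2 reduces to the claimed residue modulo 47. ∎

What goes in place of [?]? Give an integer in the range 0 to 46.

38

Multiply the listed residues: 42 · 16 · 43 = 672 → 28896.
Reducing modulo 47: 28896 = 614·47 + 38, so 43^19 ≡ 38.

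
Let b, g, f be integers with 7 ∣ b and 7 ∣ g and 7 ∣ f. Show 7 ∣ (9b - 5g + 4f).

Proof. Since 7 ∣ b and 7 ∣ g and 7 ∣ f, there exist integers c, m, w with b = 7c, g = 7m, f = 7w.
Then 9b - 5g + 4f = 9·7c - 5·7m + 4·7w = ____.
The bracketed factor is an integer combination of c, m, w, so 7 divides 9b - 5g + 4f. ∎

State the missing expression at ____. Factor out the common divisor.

Each term has a factor of 7: 9·7c - 5·7m + 4·7w = 7·(9c - 5m + 4w).
Since 9c - 5m + 4w is an integer, 7 ∣ (9b - 5g + 4f).

7(9c - 5m + 4w)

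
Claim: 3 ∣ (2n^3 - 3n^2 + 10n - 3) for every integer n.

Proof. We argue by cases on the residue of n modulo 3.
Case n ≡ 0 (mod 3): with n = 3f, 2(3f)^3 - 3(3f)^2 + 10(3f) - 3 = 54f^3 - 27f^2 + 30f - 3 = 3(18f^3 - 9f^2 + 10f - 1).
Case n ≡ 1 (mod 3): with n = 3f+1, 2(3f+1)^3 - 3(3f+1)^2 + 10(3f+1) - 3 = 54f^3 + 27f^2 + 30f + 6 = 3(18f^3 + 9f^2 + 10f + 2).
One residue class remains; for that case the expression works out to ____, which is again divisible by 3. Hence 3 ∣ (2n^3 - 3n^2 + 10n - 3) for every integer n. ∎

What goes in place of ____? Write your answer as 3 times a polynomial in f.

3(18f^3 + 27f^2 + 22f + 7)

The residues treated are {0, 1}, so the missing case is n ≡ 2 (mod 3); write n = 3f+2.
Then 2(3f+2)^3 - 3(3f+2)^2 + 10(3f+2) - 3 = 54f^3 + 81f^2 + 66f + 21 = 3(18f^3 + 27f^2 + 22f + 7).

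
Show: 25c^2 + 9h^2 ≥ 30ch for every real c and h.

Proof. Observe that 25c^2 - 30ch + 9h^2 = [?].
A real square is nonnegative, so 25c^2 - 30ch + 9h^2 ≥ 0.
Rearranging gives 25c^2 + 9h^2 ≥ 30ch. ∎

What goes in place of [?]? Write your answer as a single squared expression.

(5c - 3h)^2

25c^2 - 30ch + 9h^2 is a perfect-square trinomial: the outer terms are (5c)^2 and (3h)^2, and the cross term is -2·5c·3h.
So 25c^2 - 30ch + 9h^2 = (5c - 3h)^2 ≥ 0.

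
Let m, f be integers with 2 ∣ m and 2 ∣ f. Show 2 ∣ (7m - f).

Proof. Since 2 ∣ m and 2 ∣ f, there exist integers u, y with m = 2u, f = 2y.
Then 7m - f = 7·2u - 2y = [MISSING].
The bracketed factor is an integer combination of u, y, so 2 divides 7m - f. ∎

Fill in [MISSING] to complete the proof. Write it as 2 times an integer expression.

2(7u - y)

Each term has a factor of 2: 7·2u - 2y = 2·(7u - y).
Since 7u - y is an integer, 2 ∣ (7m - f).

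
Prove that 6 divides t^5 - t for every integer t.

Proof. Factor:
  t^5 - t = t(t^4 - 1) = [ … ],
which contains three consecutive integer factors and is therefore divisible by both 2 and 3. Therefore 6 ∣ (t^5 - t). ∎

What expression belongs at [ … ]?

t^4 - 1 = (t^2 - 1)(t^2 + 1), and t^2 - 1 = (t-1)(t+1).
So t(t^4 - 1) = (t - 1)t(t + 1)(t^2 + 1).

(t - 1)t(t + 1)(t^2 + 1)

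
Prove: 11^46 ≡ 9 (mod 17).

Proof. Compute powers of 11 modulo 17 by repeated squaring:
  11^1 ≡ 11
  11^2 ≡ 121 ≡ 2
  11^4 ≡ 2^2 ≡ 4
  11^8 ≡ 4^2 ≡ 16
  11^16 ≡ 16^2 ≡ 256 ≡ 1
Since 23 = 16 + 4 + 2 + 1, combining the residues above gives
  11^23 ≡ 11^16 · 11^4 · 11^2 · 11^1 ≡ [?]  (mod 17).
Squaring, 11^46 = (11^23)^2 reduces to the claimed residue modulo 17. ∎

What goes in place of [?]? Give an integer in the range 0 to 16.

3

Multiply the listed residues: 1 · 4 · 2 · 11 = 4 → 8 → 88.
Reducing modulo 17: 88 = 5·17 + 3, so 11^23 ≡ 3.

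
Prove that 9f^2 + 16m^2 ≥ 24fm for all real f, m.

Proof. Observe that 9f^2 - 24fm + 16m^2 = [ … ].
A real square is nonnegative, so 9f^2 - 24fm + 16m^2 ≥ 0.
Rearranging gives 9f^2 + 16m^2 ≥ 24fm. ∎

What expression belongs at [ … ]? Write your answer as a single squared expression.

The leading and trailing coefficients are 3^2 and 4^2, and 24 = 2·3·4, so the trinomial is (3f - 4m)^2.
Hence 9f^2 - 24fm + 16m^2 ≥ 0.

(3f - 4m)^2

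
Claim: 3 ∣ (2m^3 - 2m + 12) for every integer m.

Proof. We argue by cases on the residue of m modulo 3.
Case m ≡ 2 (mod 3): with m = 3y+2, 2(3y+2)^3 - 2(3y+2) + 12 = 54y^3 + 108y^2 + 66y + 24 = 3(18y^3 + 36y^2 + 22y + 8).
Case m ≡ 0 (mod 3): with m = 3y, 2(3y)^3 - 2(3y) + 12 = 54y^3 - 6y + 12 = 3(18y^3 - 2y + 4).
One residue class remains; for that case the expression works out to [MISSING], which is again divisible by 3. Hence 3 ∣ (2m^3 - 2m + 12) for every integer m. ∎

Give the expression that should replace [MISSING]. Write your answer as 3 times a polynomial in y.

The residues treated are {2, 0}, so the missing case is m ≡ 1 (mod 3); write m = 3y+1.
Then 2(3y+1)^3 - 2(3y+1) + 12 = 54y^3 + 54y^2 + 12y + 12 = 3(18y^3 + 18y^2 + 4y + 4).

3(18y^3 + 18y^2 + 4y + 4)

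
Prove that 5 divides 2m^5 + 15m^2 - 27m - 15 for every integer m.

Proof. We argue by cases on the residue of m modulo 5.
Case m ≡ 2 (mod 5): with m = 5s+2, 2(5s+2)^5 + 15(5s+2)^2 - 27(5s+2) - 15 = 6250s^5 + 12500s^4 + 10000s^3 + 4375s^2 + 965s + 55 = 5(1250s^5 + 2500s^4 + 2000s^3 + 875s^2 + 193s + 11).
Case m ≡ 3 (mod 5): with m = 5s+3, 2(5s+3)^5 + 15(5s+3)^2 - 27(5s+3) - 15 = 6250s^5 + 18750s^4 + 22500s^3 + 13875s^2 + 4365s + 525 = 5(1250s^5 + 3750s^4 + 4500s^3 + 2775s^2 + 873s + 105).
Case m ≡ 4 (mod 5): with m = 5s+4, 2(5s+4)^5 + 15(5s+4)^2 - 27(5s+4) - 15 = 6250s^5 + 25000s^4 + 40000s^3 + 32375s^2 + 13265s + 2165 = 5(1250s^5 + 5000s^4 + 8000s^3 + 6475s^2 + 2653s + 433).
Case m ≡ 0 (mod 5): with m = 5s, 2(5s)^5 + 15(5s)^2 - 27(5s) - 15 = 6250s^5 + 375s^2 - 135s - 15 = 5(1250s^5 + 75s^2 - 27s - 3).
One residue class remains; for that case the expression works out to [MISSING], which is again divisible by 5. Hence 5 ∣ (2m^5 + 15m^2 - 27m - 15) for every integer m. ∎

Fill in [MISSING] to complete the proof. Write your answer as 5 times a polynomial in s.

5(1250s^5 + 1250s^4 + 500s^3 + 175s^2 + 13s - 5)

The residues treated are {2, 3, 4, 0}, so the missing case is m ≡ 1 (mod 5); write m = 5s+1.
Then 2(5s+1)^5 + 15(5s+1)^2 - 27(5s+1) - 15 = 6250s^5 + 6250s^4 + 2500s^3 + 875s^2 + 65s - 25 = 5(1250s^5 + 1250s^4 + 500s^3 + 175s^2 + 13s - 5).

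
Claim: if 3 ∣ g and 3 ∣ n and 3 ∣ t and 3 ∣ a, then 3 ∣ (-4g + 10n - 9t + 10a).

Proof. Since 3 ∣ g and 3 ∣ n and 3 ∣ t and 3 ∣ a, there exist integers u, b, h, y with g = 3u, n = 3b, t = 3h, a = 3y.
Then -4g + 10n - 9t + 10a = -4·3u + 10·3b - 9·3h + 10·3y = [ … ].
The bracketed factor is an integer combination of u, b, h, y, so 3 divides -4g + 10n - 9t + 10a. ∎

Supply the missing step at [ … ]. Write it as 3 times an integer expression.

3(10b - 9h - 4u + 10y)

Pull the common 3 out of every term: -4·3u + 10·3b - 9·3h + 10·3y = 3(10b - 9h - 4u + 10y).
10b - 9h - 4u + 10y is an integer, which exhibits the divisibility.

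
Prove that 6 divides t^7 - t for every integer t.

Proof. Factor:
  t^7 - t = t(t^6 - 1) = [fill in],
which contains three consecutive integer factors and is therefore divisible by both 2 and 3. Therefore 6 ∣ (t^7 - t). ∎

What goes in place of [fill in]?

(t - 1)t(t + 1)(t^4 + t^2 + 1)

t^6 - 1 = (t^2 - 1)(t^4 + t^2 + 1), and t^2 - 1 = (t-1)(t+1).
So t(t^6 - 1) = (t - 1)t(t + 1)(t^4 + t^2 + 1).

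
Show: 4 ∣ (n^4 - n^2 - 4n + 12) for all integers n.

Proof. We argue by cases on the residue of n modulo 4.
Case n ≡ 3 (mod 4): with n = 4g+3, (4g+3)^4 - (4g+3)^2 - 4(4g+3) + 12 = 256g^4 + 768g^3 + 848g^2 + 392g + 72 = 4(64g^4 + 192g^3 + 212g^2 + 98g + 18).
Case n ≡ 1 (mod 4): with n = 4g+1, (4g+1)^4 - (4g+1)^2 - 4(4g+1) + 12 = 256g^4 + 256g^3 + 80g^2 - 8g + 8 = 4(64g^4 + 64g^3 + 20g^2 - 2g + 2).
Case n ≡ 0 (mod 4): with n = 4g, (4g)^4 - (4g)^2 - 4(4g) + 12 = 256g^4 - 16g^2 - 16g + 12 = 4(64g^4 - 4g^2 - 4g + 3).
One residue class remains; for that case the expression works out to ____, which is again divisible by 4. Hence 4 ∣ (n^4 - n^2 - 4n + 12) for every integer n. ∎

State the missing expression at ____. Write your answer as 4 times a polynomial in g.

Only n ≡ 2 (mod 4) is unaccounted for. Put n = 4g+2:
(4g+2)^4 - (4g+2)^2 - 4(4g+2) + 12 expands to 256g^4 + 512g^3 + 368g^2 + 96g + 16,
and factoring out 4 leaves 4(64g^4 + 128g^3 + 92g^2 + 24g + 4).

4(64g^4 + 128g^3 + 92g^2 + 24g + 4)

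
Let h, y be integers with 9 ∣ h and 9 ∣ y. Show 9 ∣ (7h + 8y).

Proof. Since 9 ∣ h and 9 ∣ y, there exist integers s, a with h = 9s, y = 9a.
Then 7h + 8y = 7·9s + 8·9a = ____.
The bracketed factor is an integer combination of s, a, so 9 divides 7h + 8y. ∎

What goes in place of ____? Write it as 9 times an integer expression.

9(8a + 7s)

Each term has a factor of 9: 7·9s + 8·9a = 9·(8a + 7s).
Since 8a + 7s is an integer, 9 ∣ (7h + 8y).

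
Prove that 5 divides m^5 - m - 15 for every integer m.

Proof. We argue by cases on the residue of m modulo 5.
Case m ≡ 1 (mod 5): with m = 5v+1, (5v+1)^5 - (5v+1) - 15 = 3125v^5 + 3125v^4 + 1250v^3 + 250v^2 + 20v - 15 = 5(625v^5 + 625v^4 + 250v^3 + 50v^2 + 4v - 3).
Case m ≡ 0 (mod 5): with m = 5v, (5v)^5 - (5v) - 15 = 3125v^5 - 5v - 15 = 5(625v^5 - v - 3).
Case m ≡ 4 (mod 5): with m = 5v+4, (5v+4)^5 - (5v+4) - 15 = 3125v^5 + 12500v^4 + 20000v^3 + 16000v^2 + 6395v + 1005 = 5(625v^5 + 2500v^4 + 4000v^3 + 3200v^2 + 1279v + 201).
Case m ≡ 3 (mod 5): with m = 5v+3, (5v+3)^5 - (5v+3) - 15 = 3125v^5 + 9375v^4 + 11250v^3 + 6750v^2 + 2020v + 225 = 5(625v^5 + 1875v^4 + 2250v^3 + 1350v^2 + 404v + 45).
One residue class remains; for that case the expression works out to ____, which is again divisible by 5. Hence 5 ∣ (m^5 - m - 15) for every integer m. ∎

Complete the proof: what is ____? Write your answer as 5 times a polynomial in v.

Only m ≡ 2 (mod 5) is unaccounted for. Put m = 5v+2:
(5v+2)^5 - (5v+2) - 15 expands to 3125v^5 + 6250v^4 + 5000v^3 + 2000v^2 + 395v + 15,
and factoring out 5 leaves 5(625v^5 + 1250v^4 + 1000v^3 + 400v^2 + 79v + 3).

5(625v^5 + 1250v^4 + 1000v^3 + 400v^2 + 79v + 3)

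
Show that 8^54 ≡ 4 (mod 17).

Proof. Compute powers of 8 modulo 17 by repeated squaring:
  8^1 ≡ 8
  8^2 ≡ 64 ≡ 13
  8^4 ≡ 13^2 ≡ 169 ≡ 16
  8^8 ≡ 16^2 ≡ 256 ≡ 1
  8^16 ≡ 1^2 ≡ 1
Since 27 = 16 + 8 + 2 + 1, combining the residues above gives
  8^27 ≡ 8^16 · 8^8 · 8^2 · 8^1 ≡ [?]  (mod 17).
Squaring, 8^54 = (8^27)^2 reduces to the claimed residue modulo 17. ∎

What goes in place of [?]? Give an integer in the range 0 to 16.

2

8^16 · 8^8 · 8^2 · 8^1 ≡ 1 · 1 · 13 · 8 = 104.
104 mod 17 = 2, so 8^27 ≡ 2 (mod 17).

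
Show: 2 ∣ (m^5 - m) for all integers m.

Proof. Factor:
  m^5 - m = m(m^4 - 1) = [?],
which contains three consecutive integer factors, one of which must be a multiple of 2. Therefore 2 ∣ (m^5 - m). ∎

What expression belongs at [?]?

m^4 - 1 = (m^2 - 1)(m^2 + 1), and m^2 - 1 = (m-1)(m+1).
So m(m^4 - 1) = (m - 1)m(m + 1)(m^2 + 1).

(m - 1)m(m + 1)(m^2 + 1)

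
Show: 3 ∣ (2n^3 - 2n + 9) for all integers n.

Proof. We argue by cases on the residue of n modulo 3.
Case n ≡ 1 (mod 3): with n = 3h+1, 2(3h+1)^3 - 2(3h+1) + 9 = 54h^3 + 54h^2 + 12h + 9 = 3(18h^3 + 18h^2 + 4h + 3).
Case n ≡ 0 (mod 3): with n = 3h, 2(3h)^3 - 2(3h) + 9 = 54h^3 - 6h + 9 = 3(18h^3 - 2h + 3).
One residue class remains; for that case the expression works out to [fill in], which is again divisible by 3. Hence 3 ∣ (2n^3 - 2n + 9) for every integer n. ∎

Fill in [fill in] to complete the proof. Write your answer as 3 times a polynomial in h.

The residues treated are {1, 0}, so the missing case is n ≡ 2 (mod 3); write n = 3h+2.
Then 2(3h+2)^3 - 2(3h+2) + 9 = 54h^3 + 108h^2 + 66h + 21 = 3(18h^3 + 36h^2 + 22h + 7).

3(18h^3 + 36h^2 + 22h + 7)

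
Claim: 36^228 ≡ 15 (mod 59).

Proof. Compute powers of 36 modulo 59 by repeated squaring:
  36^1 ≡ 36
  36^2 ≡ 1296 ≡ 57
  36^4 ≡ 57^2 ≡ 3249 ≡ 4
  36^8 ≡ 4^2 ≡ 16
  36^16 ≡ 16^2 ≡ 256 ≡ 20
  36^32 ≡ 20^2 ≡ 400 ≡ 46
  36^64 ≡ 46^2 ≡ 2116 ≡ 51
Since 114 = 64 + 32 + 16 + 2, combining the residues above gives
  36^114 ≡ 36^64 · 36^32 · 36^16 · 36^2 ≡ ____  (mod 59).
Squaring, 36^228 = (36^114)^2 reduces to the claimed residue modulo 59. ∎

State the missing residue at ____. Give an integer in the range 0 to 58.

36^64 · 36^32 · 36^16 · 36^2 ≡ 51 · 46 · 20 · 57 = 2674440.
2674440 mod 59 = 29, so 36^114 ≡ 29 (mod 59).

29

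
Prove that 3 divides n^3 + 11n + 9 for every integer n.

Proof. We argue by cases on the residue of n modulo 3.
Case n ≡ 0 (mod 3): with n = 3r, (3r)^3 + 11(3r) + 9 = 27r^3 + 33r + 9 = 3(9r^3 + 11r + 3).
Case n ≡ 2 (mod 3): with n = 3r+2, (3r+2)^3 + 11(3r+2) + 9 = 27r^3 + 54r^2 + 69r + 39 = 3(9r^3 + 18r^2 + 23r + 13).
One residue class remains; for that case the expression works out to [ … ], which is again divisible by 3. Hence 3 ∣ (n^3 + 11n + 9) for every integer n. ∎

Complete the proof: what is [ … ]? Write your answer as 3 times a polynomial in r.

3(9r^3 + 9r^2 + 14r + 7)

Only n ≡ 1 (mod 3) is unaccounted for. Put n = 3r+1:
(3r+1)^3 + 11(3r+1) + 9 expands to 27r^3 + 27r^2 + 42r + 21,
and factoring out 3 leaves 3(9r^3 + 9r^2 + 14r + 7).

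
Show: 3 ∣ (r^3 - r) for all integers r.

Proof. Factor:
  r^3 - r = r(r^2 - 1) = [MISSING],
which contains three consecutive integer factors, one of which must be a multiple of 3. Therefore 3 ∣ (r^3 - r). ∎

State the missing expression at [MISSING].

r(r^2 - 1) = r(r - 1)(r + 1) = (r - 1)r(r + 1).
These three factors are consecutive integers, so their product is divisible by 3.

(r - 1)r(r + 1)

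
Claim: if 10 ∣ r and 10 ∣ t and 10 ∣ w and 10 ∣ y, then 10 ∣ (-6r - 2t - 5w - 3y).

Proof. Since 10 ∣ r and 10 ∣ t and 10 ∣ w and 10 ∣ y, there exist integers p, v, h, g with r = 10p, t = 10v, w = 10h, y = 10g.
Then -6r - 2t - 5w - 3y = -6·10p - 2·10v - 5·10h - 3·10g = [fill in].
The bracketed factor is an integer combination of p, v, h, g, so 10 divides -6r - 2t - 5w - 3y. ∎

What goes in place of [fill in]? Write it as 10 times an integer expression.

Pull the common 10 out of every term: -6·10p - 2·10v - 5·10h - 3·10g = 10(-3g - 5h - 6p - 2v).
-3g - 5h - 6p - 2v is an integer, which exhibits the divisibility.

10(-3g - 5h - 6p - 2v)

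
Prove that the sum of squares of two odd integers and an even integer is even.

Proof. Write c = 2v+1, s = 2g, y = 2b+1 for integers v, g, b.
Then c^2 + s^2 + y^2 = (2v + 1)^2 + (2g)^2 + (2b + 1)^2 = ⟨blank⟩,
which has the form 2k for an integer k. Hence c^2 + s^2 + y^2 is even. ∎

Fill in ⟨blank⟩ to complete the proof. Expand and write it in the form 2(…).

(2v + 1)^2 + (2g)^2 + (2b + 1)^2 = 4b^2 + 4b + 4g^2 + 4v^2 + 4v + 2
= 2(2b^2 + 2b + 2g^2 + 2v^2 + 2v + 1).
Since 2b^2 + 2b + 2g^2 + 2v^2 + 2v + 1 is an integer, the sum of squares is of the form 2k for an integer k.

2(2b^2 + 2b + 2g^2 + 2v^2 + 2v + 1)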